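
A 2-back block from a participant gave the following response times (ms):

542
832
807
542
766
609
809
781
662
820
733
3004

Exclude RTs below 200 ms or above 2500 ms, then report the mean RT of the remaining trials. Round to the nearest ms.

718 ms

Excluded: 3004
Retained (n=11): Σ = 7903
Mean = 7903/11 = 718.4545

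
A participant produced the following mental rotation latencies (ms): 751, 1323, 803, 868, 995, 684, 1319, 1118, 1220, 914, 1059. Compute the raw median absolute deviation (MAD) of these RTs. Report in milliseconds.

192 ms

Sorted: 684, 751, 803, 868, 914, 995, 1059, 1118, 1220, 1319, 1323 → median = 995
|x − 995|: 244, 328, 192, 127, 0, 311, 324, 123, 225, 81, 64
Sorted deviations: 0, 64, 81, 123, 127, 192, 225, 244, 311, 324, 328 → MAD = 192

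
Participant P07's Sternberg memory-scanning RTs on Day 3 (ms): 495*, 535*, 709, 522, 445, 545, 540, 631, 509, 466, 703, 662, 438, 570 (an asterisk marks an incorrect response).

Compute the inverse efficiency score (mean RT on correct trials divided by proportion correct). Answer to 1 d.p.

Correct trials (n=12): 709, 522, 445, 545, 540, 631, 509, 466, 703, 662, 438, 570
Mean correct RT = 6740/12 = 561.6667 ms
Proportion correct = 12/14
IES = 561.6667 / (12/14) = 655.278 ms

655.3 ms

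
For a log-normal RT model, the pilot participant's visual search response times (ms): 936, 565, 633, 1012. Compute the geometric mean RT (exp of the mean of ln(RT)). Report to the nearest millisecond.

763 ms

ln(RT): 6.8416, 6.3368, 6.4505, 6.9197
Mean ln(RT) = 26.5486/4 = 6.63715
Geometric mean = exp(6.63715) = 762.92 ms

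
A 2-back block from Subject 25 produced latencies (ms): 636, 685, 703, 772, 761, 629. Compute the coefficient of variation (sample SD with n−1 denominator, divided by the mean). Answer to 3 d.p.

n = 6, Σ = 4186, M = 697.6667
Σ(x−M)² = 18243.333; s = √(18243.333/5) = 60.4042
CV = 60.4042 / 697.6667 = 0.08658

0.087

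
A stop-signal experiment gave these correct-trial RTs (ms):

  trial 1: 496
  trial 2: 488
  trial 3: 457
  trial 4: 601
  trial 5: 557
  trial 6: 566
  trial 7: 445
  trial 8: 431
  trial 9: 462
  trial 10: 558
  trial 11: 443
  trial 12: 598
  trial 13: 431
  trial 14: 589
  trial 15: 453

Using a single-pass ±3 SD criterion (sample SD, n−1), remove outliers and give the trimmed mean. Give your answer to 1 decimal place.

505.0 ms

n = 15, ΣRT = 7575, M = 505.000
Σ(x−M)² = 59778.00; s = √(59778.00/14) = 65.344
Cutoffs: 505.000 ± 3·65.344 → [309.0, 701.0]
No RTs fall outside the cutoffs; all 15 retained. Mean = 7575/15 = 505.000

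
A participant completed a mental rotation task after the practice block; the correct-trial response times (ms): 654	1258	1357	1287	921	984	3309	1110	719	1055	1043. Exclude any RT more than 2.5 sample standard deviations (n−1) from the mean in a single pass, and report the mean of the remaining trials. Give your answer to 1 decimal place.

n = 11, ΣRT = 13697, M = 1245.182
Σ(x−M)² = 5168755.64; s = √(5168755.64/10) = 718.941
Cutoffs: 1245.182 ± 2.5·718.941 → [-552.2, 3042.5]
Outside: 3309 → excluded.
Retained (n=10): Σ = 10388, mean = 10388/10 = 1038.800

1038.8 ms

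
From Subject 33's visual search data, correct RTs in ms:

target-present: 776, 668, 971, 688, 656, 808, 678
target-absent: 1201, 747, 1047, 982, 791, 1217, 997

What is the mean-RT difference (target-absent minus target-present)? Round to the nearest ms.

M(target-present) = 5245/7 = 749.286
M(target-absent) = 6982/7 = 997.429
Difference = 997.429 − 749.286 = 248.143 ms

248 ms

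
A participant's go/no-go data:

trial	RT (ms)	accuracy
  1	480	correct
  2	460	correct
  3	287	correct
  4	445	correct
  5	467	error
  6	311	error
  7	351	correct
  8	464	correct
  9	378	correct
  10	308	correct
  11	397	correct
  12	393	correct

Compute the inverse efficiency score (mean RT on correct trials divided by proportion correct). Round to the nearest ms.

476 ms

Correct trials (n=10): 480, 460, 287, 445, 351, 464, 378, 308, 397, 393
Mean correct RT = 3963/10 = 396.3000 ms
Proportion correct = 10/12
IES = 396.3000 / (10/12) = 475.560 ms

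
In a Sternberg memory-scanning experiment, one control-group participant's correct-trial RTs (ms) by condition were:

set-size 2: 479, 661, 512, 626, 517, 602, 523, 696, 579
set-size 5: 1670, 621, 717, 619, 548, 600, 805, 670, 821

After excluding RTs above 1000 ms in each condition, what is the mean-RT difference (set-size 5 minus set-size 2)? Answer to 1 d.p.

set-size 5: exclude 1670
M(set-size 2) = 5195/9 = 577.222
M(set-size 5) = 5401/8 = 675.125
Difference = 675.125 − 577.222 = 97.903 ms

97.9 ms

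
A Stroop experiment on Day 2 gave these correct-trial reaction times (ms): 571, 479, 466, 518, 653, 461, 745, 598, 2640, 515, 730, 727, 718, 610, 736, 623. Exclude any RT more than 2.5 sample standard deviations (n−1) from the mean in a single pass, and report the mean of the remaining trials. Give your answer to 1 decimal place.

610.0 ms

n = 16, ΣRT = 11790, M = 736.875
Σ(x−M)² = 4018467.75; s = √(4018467.75/15) = 517.588
Cutoffs: 736.875 ± 2.5·517.588 → [-557.1, 2030.8]
Outside: 2640 → excluded.
Retained (n=15): Σ = 9150, mean = 9150/15 = 610.000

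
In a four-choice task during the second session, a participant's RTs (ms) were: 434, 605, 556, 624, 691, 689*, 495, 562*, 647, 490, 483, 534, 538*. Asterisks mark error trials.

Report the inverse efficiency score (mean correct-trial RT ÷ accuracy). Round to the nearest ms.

723 ms

Correct trials (n=10): 434, 605, 556, 624, 691, 495, 647, 490, 483, 534
Mean correct RT = 5559/10 = 555.9000 ms
Proportion correct = 10/13
IES = 555.9000 / (10/13) = 722.670 ms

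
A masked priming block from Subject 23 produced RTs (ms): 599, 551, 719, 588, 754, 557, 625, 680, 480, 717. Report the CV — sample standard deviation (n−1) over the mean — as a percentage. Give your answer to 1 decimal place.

n = 10, Σ = 6270, M = 627.0000
Σ(x−M)² = 70096.000; s = √(70096.000/9) = 88.2522
CV = 88.2522 / 627.0000 = 0.14075 = 14.075%

14.1%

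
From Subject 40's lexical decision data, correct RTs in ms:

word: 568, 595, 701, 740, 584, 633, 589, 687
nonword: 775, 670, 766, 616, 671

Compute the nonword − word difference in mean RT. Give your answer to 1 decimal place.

62.5 ms

M(word) = 5097/8 = 637.125
M(nonword) = 3498/5 = 699.600
Difference = 699.600 − 637.125 = 62.475 ms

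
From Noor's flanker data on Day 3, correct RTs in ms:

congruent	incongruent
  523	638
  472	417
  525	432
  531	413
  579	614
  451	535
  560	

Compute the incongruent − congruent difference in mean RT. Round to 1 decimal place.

M(congruent) = 3641/7 = 520.143
M(incongruent) = 3049/6 = 508.167
Difference = 508.167 − 520.143 = -11.976 ms

-12.0 ms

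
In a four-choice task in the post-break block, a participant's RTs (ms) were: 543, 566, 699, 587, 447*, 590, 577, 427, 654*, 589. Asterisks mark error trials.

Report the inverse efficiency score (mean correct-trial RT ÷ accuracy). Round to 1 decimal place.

Correct trials (n=8): 543, 566, 699, 587, 590, 577, 427, 589
Mean correct RT = 4578/8 = 572.2500 ms
Proportion correct = 8/10
IES = 572.2500 / (8/10) = 715.312 ms

715.3 ms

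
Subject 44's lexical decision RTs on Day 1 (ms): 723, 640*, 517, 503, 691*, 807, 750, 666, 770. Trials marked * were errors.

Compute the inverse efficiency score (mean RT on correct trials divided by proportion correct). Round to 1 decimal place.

869.9 ms

Correct trials (n=7): 723, 517, 503, 807, 750, 666, 770
Mean correct RT = 4736/7 = 676.5714 ms
Proportion correct = 7/9
IES = 676.5714 / (7/9) = 869.878 ms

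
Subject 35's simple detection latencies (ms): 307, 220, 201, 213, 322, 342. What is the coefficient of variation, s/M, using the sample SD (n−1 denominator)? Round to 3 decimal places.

0.235

n = 6, Σ = 1605, M = 267.5000
Σ(x−M)² = 19729.500; s = √(19729.500/5) = 62.8164
CV = 62.8164 / 267.5000 = 0.23483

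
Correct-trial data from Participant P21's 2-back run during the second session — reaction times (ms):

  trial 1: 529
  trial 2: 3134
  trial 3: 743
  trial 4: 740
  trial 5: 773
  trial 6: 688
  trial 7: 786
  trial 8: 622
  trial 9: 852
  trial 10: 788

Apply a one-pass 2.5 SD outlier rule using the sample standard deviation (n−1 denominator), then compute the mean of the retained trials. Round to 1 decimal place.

n = 10, ΣRT = 9655, M = 965.500
Σ(x−M)² = 5301944.50; s = √(5301944.50/9) = 767.532
Cutoffs: 965.500 ± 2.5·767.532 → [-953.3, 2884.3]
Outside: 3134 → excluded.
Retained (n=9): Σ = 6521, mean = 6521/9 = 724.556

724.6 ms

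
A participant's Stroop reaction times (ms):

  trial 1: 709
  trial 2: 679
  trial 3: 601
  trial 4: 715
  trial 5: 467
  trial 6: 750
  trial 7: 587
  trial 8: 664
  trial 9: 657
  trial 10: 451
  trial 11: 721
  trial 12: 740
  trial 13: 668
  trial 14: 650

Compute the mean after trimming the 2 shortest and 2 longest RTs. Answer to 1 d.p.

665.1 ms

Sorted: 451, 467, 587, 601, 650, 657, 664, 668, 679, 709, 715, 721, 740, 750
Drop lowest 2 (451, 467) and highest 2 (740, 750)
Remaining (n=10): Σ = 6651, mean = 6651/10 = 665.100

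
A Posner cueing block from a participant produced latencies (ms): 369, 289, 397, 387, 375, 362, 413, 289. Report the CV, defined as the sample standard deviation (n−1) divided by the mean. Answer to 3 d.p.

0.130

n = 8, Σ = 2881, M = 360.1250
Σ(x−M)² = 15298.875; s = √(15298.875/7) = 46.7499
CV = 46.7499 / 360.1250 = 0.12982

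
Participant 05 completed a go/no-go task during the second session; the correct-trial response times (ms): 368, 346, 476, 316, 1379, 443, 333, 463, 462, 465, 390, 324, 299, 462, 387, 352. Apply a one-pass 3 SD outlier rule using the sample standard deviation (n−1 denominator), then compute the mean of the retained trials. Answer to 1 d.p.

n = 16, ΣRT = 7265, M = 454.062
Σ(x−M)² = 969218.94; s = √(969218.94/15) = 254.194
Cutoffs: 454.062 ± 3·254.194 → [-308.5, 1216.6]
Outside: 1379 → excluded.
Retained (n=15): Σ = 5886, mean = 5886/15 = 392.400

392.4 ms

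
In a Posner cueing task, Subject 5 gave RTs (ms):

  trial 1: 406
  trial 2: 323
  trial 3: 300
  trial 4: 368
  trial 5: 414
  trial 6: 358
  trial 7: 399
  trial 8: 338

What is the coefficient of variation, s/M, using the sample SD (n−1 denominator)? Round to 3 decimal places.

n = 8, Σ = 2906, M = 363.2500
Σ(x−M)² = 11989.500; s = √(11989.500/7) = 41.3858
CV = 41.3858 / 363.2500 = 0.11393

0.114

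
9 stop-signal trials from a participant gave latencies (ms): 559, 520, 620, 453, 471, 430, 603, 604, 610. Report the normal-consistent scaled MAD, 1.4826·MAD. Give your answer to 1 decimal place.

Sorted: 430, 453, 471, 520, 559, 603, 604, 610, 620 → median = 559
|x − 559| sorted: 0, 39, 44, 45, 51, 61, 88, 106, 129 → MAD = 51
Robust SD ≈ 1.4826 × 51 = 75.613

75.6 ms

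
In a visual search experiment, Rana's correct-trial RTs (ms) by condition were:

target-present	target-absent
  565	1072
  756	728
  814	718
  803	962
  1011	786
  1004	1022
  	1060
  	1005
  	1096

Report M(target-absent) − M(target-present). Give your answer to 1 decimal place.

M(target-present) = 4953/6 = 825.500
M(target-absent) = 8449/9 = 938.778
Difference = 938.778 − 825.500 = 113.278 ms

113.3 ms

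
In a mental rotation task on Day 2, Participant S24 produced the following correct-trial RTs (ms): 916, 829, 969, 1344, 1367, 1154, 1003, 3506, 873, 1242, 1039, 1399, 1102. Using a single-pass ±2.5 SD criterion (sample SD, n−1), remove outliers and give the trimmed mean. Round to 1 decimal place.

n = 13, ΣRT = 16743, M = 1287.923
Σ(x−M)² = 5762166.92; s = √(5762166.92/12) = 692.951
Cutoffs: 1287.923 ± 2.5·692.951 → [-444.5, 3020.3]
Outside: 3506 → excluded.
Retained (n=12): Σ = 13237, mean = 13237/12 = 1103.083

1103.1 ms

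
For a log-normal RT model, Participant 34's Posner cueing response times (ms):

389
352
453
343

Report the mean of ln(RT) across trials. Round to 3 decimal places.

ln(RT): 5.9636, 5.8636, 6.1159, 5.8377
Σ ln(RT) = 23.7808
Mean = 23.7808/4 = 5.94521

5.945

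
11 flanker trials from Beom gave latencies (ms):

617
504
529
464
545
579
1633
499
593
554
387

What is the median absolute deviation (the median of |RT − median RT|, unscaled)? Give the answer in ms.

46 ms

Sorted: 387, 464, 499, 504, 529, 545, 554, 579, 593, 617, 1633 → median = 545
|x − 545|: 72, 41, 16, 81, 0, 34, 1088, 46, 48, 9, 158
Sorted deviations: 0, 9, 16, 34, 41, 46, 48, 72, 81, 158, 1088 → MAD = 46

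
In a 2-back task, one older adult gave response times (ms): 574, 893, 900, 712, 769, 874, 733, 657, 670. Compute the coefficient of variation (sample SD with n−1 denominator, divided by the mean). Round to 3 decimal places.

0.153

n = 9, Σ = 6782, M = 753.5556
Σ(x−M)² = 106330.222; s = √(106330.222/8) = 115.2878
CV = 115.2878 / 753.5556 = 0.15299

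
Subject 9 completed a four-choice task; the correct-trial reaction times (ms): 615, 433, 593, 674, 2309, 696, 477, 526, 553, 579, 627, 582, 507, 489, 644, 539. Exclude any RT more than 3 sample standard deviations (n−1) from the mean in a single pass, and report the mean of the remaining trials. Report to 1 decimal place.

568.9 ms

n = 16, ΣRT = 10843, M = 677.688
Σ(x−M)² = 2917905.44; s = √(2917905.44/15) = 441.052
Cutoffs: 677.688 ± 3·441.052 → [-645.5, 2000.8]
Outside: 2309 → excluded.
Retained (n=15): Σ = 8534, mean = 8534/15 = 568.933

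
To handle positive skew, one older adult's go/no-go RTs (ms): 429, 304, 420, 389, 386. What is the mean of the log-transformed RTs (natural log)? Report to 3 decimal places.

5.948

ln(RT): 6.0615, 5.7170, 6.0403, 5.9636, 5.9558
Σ ln(RT) = 29.7382
Mean = 29.7382/5 = 5.94763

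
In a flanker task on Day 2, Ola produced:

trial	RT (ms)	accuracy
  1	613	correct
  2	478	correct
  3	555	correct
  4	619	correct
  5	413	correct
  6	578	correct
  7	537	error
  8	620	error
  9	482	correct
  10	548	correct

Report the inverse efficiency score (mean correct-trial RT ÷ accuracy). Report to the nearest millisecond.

670 ms

Correct trials (n=8): 613, 478, 555, 619, 413, 578, 482, 548
Mean correct RT = 4286/8 = 535.7500 ms
Proportion correct = 8/10
IES = 535.7500 / (8/10) = 669.688 ms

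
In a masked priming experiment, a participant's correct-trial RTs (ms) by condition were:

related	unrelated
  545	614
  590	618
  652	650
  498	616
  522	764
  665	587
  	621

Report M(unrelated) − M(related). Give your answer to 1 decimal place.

59.9 ms

M(related) = 3472/6 = 578.667
M(unrelated) = 4470/7 = 638.571
Difference = 638.571 − 578.667 = 59.905 ms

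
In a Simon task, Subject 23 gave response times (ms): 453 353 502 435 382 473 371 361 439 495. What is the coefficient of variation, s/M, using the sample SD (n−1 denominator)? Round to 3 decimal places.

0.131

n = 10, Σ = 4264, M = 426.4000
Σ(x−M)² = 28238.400; s = √(28238.400/9) = 56.0143
CV = 56.0143 / 426.4000 = 0.13137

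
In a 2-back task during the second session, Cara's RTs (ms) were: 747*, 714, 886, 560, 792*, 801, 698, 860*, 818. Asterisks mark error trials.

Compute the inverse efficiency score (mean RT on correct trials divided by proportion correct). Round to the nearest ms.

1119 ms

Correct trials (n=6): 714, 886, 560, 801, 698, 818
Mean correct RT = 4477/6 = 746.1667 ms
Proportion correct = 6/9
IES = 746.1667 / (6/9) = 1119.250 ms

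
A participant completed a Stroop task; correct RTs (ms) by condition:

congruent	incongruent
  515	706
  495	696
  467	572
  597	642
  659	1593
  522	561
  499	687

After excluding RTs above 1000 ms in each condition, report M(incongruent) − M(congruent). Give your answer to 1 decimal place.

107.7 ms

incongruent: exclude 1593
M(congruent) = 3754/7 = 536.286
M(incongruent) = 3864/6 = 644.000
Difference = 644.000 − 536.286 = 107.714 ms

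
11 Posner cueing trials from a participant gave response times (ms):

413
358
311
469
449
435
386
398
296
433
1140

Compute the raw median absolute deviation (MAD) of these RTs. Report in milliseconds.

36 ms

Sorted: 296, 311, 358, 386, 398, 413, 433, 435, 449, 469, 1140 → median = 413
|x − 413|: 0, 55, 102, 56, 36, 22, 27, 15, 117, 20, 727
Sorted deviations: 0, 15, 20, 22, 27, 36, 55, 56, 102, 117, 727 → MAD = 36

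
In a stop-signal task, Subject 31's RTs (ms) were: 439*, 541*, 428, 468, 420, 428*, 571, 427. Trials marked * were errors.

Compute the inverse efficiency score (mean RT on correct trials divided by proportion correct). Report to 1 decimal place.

740.5 ms

Correct trials (n=5): 428, 468, 420, 571, 427
Mean correct RT = 2314/5 = 462.8000 ms
Proportion correct = 5/8
IES = 462.8000 / (5/8) = 740.480 ms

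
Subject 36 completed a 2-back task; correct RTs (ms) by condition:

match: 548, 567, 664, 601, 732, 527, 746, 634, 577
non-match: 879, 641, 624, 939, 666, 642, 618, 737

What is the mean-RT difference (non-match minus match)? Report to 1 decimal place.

96.5 ms

M(match) = 5596/9 = 621.778
M(non-match) = 5746/8 = 718.250
Difference = 718.250 − 621.778 = 96.472 ms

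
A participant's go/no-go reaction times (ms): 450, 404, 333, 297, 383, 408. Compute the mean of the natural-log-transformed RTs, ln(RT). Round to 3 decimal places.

5.929

ln(RT): 6.1092, 6.0014, 5.8081, 5.6937, 5.9480, 6.0113
Σ ln(RT) = 35.5718
Mean = 35.5718/6 = 5.92864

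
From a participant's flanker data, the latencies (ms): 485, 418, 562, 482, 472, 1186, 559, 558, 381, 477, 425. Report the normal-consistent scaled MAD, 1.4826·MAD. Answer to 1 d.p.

94.9 ms

Sorted: 381, 418, 425, 472, 477, 482, 485, 558, 559, 562, 1186 → median = 482
|x − 482| sorted: 0, 3, 5, 10, 57, 64, 76, 77, 80, 101, 704 → MAD = 64
Robust SD ≈ 1.4826 × 64 = 94.886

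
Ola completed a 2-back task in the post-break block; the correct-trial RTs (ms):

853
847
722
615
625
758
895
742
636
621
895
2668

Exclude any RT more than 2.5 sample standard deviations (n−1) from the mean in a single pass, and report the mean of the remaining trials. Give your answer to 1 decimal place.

746.3 ms

n = 12, ΣRT = 10877, M = 906.417
Σ(x−M)² = 3511596.92; s = √(3511596.92/11) = 565.010
Cutoffs: 906.417 ± 2.5·565.010 → [-506.1, 2318.9]
Outside: 2668 → excluded.
Retained (n=11): Σ = 8209, mean = 8209/11 = 746.273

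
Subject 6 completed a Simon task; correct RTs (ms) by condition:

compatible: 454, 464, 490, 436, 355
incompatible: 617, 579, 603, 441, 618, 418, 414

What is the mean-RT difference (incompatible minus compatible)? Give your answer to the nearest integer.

87 ms

M(compatible) = 2199/5 = 439.800
M(incompatible) = 3690/7 = 527.143
Difference = 527.143 − 439.800 = 87.343 ms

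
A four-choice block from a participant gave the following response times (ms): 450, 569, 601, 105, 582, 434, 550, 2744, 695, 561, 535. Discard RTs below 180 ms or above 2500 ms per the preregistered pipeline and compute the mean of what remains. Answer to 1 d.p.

553.0 ms

Excluded: 105, 2744
Retained (n=9): Σ = 4977
Mean = 4977/9 = 553.0000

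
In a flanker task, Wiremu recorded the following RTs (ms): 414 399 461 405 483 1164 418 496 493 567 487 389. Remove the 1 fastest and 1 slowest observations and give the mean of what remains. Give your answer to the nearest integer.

462 ms

Sorted: 389, 399, 405, 414, 418, 461, 483, 487, 493, 496, 567, 1164
Drop lowest 1 (389) and highest 1 (1164)
Remaining (n=10): Σ = 4623, mean = 4623/10 = 462.300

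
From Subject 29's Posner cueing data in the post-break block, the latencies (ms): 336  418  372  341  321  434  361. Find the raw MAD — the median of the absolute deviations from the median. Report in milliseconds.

25 ms

Sorted: 321, 336, 341, 361, 372, 418, 434 → median = 361
|x − 361|: 25, 57, 11, 20, 40, 73, 0
Sorted deviations: 0, 11, 20, 25, 40, 57, 73 → MAD = 25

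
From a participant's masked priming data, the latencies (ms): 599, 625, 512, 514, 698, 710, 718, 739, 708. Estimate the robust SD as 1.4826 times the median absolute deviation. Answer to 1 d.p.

Sorted: 512, 514, 599, 625, 698, 708, 710, 718, 739 → median = 698
|x − 698| sorted: 0, 10, 12, 20, 41, 73, 99, 184, 186 → MAD = 41
Robust SD ≈ 1.4826 × 41 = 60.787

60.8 ms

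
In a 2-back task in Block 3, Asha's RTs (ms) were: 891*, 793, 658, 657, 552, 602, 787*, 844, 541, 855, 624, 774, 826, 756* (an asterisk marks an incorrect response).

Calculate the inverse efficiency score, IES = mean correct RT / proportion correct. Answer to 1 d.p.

Correct trials (n=11): 793, 658, 657, 552, 602, 844, 541, 855, 624, 774, 826
Mean correct RT = 7726/11 = 702.3636 ms
Proportion correct = 11/14
IES = 702.3636 / (11/14) = 893.917 ms

893.9 ms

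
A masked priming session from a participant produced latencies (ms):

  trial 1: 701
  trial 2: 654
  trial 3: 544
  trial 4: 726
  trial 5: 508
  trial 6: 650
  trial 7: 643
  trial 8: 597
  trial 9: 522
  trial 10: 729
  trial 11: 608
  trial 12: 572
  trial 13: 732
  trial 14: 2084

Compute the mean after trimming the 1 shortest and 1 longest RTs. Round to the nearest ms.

Sorted: 508, 522, 544, 572, 597, 608, 643, 650, 654, 701, 726, 729, 732, 2084
Drop lowest 1 (508) and highest 1 (2084)
Remaining (n=12): Σ = 7678, mean = 7678/12 = 639.833

640 ms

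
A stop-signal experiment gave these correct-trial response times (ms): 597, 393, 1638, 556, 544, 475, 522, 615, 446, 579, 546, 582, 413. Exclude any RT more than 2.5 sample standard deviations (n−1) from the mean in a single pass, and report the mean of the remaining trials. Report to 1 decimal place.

n = 13, ΣRT = 7906, M = 608.154
Σ(x−M)² = 1208809.69; s = √(1208809.69/12) = 317.386
Cutoffs: 608.154 ± 2.5·317.386 → [-185.3, 1401.6]
Outside: 1638 → excluded.
Retained (n=12): Σ = 6268, mean = 6268/12 = 522.333

522.3 ms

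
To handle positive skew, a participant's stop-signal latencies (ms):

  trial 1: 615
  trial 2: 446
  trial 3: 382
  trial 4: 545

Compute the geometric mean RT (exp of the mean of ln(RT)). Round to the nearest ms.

489 ms

ln(RT): 6.4216, 6.1003, 5.9454, 6.3008
Mean ln(RT) = 24.7681/4 = 6.19204
Geometric mean = exp(6.19204) = 488.84 ms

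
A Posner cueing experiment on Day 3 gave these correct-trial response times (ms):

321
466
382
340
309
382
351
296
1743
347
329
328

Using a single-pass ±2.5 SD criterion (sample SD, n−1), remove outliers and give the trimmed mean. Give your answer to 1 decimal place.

350.1 ms

n = 12, ΣRT = 5594, M = 466.167
Σ(x−M)² = 1800489.67; s = √(1800489.67/11) = 404.575
Cutoffs: 466.167 ± 2.5·404.575 → [-545.3, 1477.6]
Outside: 1743 → excluded.
Retained (n=11): Σ = 3851, mean = 3851/11 = 350.091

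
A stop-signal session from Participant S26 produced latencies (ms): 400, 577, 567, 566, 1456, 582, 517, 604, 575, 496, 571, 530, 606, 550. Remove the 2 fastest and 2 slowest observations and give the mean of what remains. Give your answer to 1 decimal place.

563.9 ms

Sorted: 400, 496, 517, 530, 550, 566, 567, 571, 575, 577, 582, 604, 606, 1456
Drop lowest 2 (400, 496) and highest 2 (606, 1456)
Remaining (n=10): Σ = 5639, mean = 5639/10 = 563.900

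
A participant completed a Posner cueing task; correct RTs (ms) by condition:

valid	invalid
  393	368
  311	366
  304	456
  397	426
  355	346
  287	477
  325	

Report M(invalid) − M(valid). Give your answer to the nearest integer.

68 ms

M(valid) = 2372/7 = 338.857
M(invalid) = 2439/6 = 406.500
Difference = 406.500 − 338.857 = 67.643 ms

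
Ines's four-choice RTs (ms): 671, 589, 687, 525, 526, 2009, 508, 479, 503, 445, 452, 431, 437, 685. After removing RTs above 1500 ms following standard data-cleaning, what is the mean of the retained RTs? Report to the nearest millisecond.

Excluded: 2009
Retained (n=13): Σ = 6938
Mean = 6938/13 = 533.6923

534 ms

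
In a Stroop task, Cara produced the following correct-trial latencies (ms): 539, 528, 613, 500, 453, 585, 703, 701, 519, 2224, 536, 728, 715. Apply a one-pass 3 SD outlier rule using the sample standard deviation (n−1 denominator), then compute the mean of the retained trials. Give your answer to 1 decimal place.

593.3 ms

n = 13, ΣRT = 9344, M = 718.769
Σ(x−M)² = 2555980.31; s = √(2555980.31/12) = 461.517
Cutoffs: 718.769 ± 3·461.517 → [-665.8, 2103.3]
Outside: 2224 → excluded.
Retained (n=12): Σ = 7120, mean = 7120/12 = 593.333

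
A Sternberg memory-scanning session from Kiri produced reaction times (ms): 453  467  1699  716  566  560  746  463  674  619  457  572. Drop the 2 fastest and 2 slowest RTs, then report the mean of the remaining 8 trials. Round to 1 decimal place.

Sorted: 453, 457, 463, 467, 560, 566, 572, 619, 674, 716, 746, 1699
Drop lowest 2 (453, 457) and highest 2 (746, 1699)
Remaining (n=8): Σ = 4637, mean = 4637/8 = 579.625

579.6 ms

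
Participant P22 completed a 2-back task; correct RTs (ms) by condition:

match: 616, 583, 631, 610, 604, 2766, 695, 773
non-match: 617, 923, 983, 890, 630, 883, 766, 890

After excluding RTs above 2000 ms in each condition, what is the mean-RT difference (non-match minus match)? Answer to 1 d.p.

match: exclude 2766
M(match) = 4512/7 = 644.571
M(non-match) = 6582/8 = 822.750
Difference = 822.750 − 644.571 = 178.179 ms

178.2 ms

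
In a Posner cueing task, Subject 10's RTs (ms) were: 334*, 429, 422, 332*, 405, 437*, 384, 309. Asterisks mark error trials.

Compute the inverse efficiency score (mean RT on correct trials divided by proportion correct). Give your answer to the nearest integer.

Correct trials (n=5): 429, 422, 405, 384, 309
Mean correct RT = 1949/5 = 389.8000 ms
Proportion correct = 5/8
IES = 389.8000 / (5/8) = 623.680 ms

624 ms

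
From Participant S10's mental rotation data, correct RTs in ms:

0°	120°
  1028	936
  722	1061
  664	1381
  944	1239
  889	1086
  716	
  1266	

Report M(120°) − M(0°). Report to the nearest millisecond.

251 ms

M(0°) = 6229/7 = 889.857
M(120°) = 5703/5 = 1140.600
Difference = 1140.600 − 889.857 = 250.743 ms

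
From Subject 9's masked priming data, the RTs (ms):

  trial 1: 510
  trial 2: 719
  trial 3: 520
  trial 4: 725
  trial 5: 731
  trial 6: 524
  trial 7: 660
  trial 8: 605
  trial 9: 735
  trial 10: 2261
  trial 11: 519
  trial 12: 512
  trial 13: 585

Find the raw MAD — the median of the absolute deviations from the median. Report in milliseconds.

93 ms

Sorted: 510, 512, 519, 520, 524, 585, 605, 660, 719, 725, 731, 735, 2261 → median = 605
|x − 605|: 95, 114, 85, 120, 126, 81, 55, 0, 130, 1656, 86, 93, 20
Sorted deviations: 0, 20, 55, 81, 85, 86, 93, 95, 114, 120, 126, 130, 1656 → MAD = 93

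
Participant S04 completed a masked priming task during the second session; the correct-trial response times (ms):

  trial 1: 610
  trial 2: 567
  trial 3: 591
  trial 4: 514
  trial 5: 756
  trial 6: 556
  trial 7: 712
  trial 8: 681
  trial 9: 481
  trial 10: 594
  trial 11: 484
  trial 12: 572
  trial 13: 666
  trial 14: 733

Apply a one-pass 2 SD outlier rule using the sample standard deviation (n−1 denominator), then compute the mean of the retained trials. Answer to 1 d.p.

608.4 ms

n = 14, ΣRT = 8517, M = 608.357
Σ(x−M)² = 103547.21; s = √(103547.21/13) = 89.248
Cutoffs: 608.357 ± 2·89.248 → [429.9, 786.9]
No RTs fall outside the cutoffs; all 14 retained. Mean = 8517/14 = 608.357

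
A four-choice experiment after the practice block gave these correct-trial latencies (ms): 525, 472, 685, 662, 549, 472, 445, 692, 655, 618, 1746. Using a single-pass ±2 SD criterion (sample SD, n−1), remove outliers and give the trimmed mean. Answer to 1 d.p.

577.5 ms

n = 11, ΣRT = 7521, M = 683.727
Σ(x−M)² = 1324104.18; s = √(1324104.18/10) = 363.882
Cutoffs: 683.727 ± 2·363.882 → [-44.0, 1411.5]
Outside: 1746 → excluded.
Retained (n=10): Σ = 5775, mean = 5775/10 = 577.500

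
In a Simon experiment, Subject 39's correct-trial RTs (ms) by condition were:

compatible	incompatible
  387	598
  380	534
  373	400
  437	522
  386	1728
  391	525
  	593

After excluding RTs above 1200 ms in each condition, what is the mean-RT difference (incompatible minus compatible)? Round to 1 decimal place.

incompatible: exclude 1728
M(compatible) = 2354/6 = 392.333
M(incompatible) = 3172/6 = 528.667
Difference = 528.667 − 392.333 = 136.333 ms

136.3 ms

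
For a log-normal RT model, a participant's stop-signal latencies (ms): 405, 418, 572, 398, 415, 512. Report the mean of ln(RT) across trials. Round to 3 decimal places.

ln(RT): 6.0039, 6.0355, 6.3491, 5.9865, 6.0283, 6.2383
Σ ln(RT) = 36.6416
Mean = 36.6416/6 = 6.10693

6.107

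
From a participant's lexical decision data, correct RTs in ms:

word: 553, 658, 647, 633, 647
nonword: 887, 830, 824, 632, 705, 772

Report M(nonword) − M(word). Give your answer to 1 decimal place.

147.4 ms

M(word) = 3138/5 = 627.600
M(nonword) = 4650/6 = 775.000
Difference = 775.000 − 627.600 = 147.400 ms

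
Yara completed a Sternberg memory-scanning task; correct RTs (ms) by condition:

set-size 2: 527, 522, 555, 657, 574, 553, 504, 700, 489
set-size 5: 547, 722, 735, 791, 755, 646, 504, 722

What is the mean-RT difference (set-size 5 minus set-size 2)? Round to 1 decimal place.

113.2 ms

M(set-size 2) = 5081/9 = 564.556
M(set-size 5) = 5422/8 = 677.750
Difference = 677.750 − 564.556 = 113.194 ms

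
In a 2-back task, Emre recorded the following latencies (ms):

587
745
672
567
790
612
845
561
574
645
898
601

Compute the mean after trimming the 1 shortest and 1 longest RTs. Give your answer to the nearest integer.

Sorted: 561, 567, 574, 587, 601, 612, 645, 672, 745, 790, 845, 898
Drop lowest 1 (561) and highest 1 (898)
Remaining (n=10): Σ = 6638, mean = 6638/10 = 663.800

664 ms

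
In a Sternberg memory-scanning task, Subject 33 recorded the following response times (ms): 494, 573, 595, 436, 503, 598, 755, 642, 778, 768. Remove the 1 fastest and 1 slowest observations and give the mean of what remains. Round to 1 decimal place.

Sorted: 436, 494, 503, 573, 595, 598, 642, 755, 768, 778
Drop lowest 1 (436) and highest 1 (778)
Remaining (n=8): Σ = 4928, mean = 4928/8 = 616.000

616.0 ms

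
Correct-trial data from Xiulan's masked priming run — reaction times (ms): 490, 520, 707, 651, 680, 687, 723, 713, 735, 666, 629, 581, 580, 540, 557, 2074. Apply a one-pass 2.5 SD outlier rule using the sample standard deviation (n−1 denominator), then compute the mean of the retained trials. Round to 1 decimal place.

630.6 ms

n = 16, ΣRT = 11533, M = 720.812
Σ(x−M)² = 2043194.44; s = √(2043194.44/15) = 369.070
Cutoffs: 720.812 ± 2.5·369.070 → [-201.9, 1643.5]
Outside: 2074 → excluded.
Retained (n=15): Σ = 9459, mean = 9459/15 = 630.600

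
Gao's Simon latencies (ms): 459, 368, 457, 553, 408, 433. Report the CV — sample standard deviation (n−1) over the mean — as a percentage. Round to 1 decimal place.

14.0%

n = 6, Σ = 2678, M = 446.3333
Σ(x−M)² = 19435.333; s = √(19435.333/5) = 62.3463
CV = 62.3463 / 446.3333 = 0.13969 = 13.969%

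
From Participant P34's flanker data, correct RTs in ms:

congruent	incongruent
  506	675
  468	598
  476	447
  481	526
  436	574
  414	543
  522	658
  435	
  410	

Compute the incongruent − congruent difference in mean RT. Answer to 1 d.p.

M(congruent) = 4148/9 = 460.889
M(incongruent) = 4021/7 = 574.429
Difference = 574.429 − 460.889 = 113.540 ms

113.5 ms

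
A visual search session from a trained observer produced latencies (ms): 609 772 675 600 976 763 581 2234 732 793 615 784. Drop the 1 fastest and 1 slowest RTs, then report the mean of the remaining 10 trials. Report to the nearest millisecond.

732 ms

Sorted: 581, 600, 609, 615, 675, 732, 763, 772, 784, 793, 976, 2234
Drop lowest 1 (581) and highest 1 (2234)
Remaining (n=10): Σ = 7319, mean = 7319/10 = 731.900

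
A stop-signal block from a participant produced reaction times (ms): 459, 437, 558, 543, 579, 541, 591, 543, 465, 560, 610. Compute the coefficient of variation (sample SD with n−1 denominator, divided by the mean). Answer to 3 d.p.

n = 11, Σ = 5886, M = 535.0909
Σ(x−M)² = 32294.909; s = √(32294.909/10) = 56.8286
CV = 56.8286 / 535.0909 = 0.10620

0.106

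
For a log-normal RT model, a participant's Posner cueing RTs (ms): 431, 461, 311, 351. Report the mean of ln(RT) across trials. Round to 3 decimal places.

ln(RT): 6.0661, 6.1334, 5.7398, 5.8608
Σ ln(RT) = 23.8001
Mean = 23.8001/4 = 5.95002

5.950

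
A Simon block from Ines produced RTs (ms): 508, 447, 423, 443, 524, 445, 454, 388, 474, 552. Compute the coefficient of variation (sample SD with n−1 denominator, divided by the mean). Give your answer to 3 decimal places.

0.106

n = 10, Σ = 4658, M = 465.8000
Σ(x−M)² = 21995.600; s = √(21995.600/9) = 49.4364
CV = 49.4364 / 465.8000 = 0.10613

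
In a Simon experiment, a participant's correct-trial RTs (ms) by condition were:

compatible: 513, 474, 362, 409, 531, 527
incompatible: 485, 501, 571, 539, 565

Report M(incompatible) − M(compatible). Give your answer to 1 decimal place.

62.9 ms

M(compatible) = 2816/6 = 469.333
M(incompatible) = 2661/5 = 532.200
Difference = 532.200 − 469.333 = 62.867 ms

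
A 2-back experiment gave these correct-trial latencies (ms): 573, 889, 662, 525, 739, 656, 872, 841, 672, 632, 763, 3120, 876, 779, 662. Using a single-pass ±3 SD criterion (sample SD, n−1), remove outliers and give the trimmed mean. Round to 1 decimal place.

n = 15, ΣRT = 13261, M = 884.067
Σ(x−M)² = 5533070.93; s = √(5533070.93/14) = 628.665
Cutoffs: 884.067 ± 3·628.665 → [-1001.9, 2770.1]
Outside: 3120 → excluded.
Retained (n=14): Σ = 10141, mean = 10141/14 = 724.357

724.4 ms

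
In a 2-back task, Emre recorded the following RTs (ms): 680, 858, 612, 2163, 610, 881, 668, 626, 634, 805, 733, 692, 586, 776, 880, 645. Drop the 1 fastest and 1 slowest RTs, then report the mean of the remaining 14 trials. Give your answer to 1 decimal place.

721.4 ms

Sorted: 586, 610, 612, 626, 634, 645, 668, 680, 692, 733, 776, 805, 858, 880, 881, 2163
Drop lowest 1 (586) and highest 1 (2163)
Remaining (n=14): Σ = 10100, mean = 10100/14 = 721.429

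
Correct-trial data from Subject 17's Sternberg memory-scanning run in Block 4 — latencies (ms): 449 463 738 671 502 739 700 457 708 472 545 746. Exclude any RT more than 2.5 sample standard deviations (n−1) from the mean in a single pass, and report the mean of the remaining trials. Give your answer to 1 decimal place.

599.2 ms

n = 12, ΣRT = 7190, M = 599.167
Σ(x−M)² = 177409.67; s = √(177409.67/11) = 126.997
Cutoffs: 599.167 ± 2.5·126.997 → [281.7, 916.7]
No RTs fall outside the cutoffs; all 12 retained. Mean = 7190/12 = 599.167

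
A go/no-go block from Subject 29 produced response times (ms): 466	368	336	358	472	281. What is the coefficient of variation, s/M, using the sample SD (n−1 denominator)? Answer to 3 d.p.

0.198

n = 6, Σ = 2281, M = 380.1667
Σ(x−M)² = 28224.833; s = √(28224.833/5) = 75.1330
CV = 75.1330 / 380.1667 = 0.19763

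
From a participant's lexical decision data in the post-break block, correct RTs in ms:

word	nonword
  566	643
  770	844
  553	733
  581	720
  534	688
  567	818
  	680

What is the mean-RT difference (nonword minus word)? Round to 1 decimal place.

137.1 ms

M(word) = 3571/6 = 595.167
M(nonword) = 5126/7 = 732.286
Difference = 732.286 − 595.167 = 137.119 ms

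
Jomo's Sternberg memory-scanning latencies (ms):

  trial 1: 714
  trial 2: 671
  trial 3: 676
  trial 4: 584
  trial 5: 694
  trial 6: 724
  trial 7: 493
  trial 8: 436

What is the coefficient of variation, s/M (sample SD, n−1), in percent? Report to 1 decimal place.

n = 8, Σ = 4992, M = 624.0000
Σ(x−M)² = 82018.000; s = √(82018.000/7) = 108.2444
CV = 108.2444 / 624.0000 = 0.17347 = 17.347%

17.3%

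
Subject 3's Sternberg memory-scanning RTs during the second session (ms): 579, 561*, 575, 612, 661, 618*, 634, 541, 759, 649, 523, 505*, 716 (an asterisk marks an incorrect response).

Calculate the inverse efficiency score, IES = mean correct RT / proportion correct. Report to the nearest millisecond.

812 ms

Correct trials (n=10): 579, 575, 612, 661, 634, 541, 759, 649, 523, 716
Mean correct RT = 6249/10 = 624.9000 ms
Proportion correct = 10/13
IES = 624.9000 / (10/13) = 812.370 ms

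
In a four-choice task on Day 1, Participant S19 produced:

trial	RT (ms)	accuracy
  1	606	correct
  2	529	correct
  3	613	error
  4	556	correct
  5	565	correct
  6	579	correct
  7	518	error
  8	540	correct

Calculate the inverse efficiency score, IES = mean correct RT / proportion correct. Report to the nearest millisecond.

Correct trials (n=6): 606, 529, 556, 565, 579, 540
Mean correct RT = 3375/6 = 562.5000 ms
Proportion correct = 6/8
IES = 562.5000 / (6/8) = 750.000 ms

750 ms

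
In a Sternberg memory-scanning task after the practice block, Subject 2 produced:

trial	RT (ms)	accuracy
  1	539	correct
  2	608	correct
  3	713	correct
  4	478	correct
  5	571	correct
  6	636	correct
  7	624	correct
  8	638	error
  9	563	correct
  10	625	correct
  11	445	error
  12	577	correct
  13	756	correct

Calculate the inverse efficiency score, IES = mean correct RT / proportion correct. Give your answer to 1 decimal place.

718.8 ms

Correct trials (n=11): 539, 608, 713, 478, 571, 636, 624, 563, 625, 577, 756
Mean correct RT = 6690/11 = 608.1818 ms
Proportion correct = 11/13
IES = 608.1818 / (11/13) = 718.760 ms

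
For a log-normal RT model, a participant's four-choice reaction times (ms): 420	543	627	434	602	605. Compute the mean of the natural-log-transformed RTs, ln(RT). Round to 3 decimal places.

ln(RT): 6.0403, 6.2971, 6.4409, 6.0730, 6.4003, 6.4052
Σ ln(RT) = 37.6568
Mean = 37.6568/6 = 6.27614

6.276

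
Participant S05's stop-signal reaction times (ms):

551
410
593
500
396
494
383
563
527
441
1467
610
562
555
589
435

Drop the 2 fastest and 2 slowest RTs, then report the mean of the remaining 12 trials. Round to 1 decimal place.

Sorted: 383, 396, 410, 435, 441, 494, 500, 527, 551, 555, 562, 563, 589, 593, 610, 1467
Drop lowest 2 (383, 396) and highest 2 (610, 1467)
Remaining (n=12): Σ = 6220, mean = 6220/12 = 518.333

518.3 ms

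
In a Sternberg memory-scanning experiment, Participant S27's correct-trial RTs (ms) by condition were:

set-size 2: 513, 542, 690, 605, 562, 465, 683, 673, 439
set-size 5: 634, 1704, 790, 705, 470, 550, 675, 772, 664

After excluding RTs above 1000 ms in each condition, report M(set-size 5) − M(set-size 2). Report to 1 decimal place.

82.8 ms

set-size 5: exclude 1704
M(set-size 2) = 5172/9 = 574.667
M(set-size 5) = 5260/8 = 657.500
Difference = 657.500 − 574.667 = 82.833 ms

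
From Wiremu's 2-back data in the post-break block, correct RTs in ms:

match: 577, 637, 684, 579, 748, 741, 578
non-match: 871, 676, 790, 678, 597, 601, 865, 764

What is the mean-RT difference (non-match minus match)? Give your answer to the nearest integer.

M(match) = 4544/7 = 649.143
M(non-match) = 5842/8 = 730.250
Difference = 730.250 − 649.143 = 81.107 ms

81 ms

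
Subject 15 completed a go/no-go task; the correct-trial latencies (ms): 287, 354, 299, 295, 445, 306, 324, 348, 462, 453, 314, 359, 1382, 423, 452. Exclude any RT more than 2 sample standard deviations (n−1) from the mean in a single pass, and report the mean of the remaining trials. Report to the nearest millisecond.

n = 15, ΣRT = 6503, M = 433.533
Σ(x−M)² = 1021871.73; s = √(1021871.73/14) = 270.168
Cutoffs: 433.533 ± 2·270.168 → [-106.8, 973.9]
Outside: 1382 → excluded.
Retained (n=14): Σ = 5121, mean = 5121/14 = 365.786

366 ms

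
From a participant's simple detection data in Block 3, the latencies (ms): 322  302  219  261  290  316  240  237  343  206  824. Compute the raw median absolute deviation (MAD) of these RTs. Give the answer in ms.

50 ms

Sorted: 206, 219, 237, 240, 261, 290, 302, 316, 322, 343, 824 → median = 290
|x − 290|: 32, 12, 71, 29, 0, 26, 50, 53, 53, 84, 534
Sorted deviations: 0, 12, 26, 29, 32, 50, 53, 53, 71, 84, 534 → MAD = 50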